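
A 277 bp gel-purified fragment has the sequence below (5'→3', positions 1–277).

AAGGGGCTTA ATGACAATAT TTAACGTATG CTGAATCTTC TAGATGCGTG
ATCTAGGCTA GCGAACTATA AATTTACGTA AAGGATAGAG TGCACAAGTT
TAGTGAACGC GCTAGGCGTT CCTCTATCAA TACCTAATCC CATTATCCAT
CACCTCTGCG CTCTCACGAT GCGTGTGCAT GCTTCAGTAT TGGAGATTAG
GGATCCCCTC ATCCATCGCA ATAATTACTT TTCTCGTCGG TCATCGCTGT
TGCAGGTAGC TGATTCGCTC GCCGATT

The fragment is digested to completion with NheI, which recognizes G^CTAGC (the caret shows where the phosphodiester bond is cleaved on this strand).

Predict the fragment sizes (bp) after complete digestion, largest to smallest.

The NheI site (GCTAGC) starts at position 57.
NheI cuts after the first base of each site, so after position 57.
Linear molecule, 1 cut → 2 fragments:
  1–57 → 57 bp
  58–277 → 220 bp
Sorted largest to smallest: 220, 57 bp.

220, 57 bp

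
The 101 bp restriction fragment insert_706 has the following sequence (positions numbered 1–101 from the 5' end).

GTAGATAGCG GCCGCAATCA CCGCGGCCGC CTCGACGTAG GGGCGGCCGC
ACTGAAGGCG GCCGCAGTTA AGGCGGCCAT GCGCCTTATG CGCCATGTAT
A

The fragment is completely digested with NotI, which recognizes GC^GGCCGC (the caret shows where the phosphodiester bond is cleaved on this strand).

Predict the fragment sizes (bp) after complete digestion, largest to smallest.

42, 20, 15, 15, 9 bp

NotI sites (GCGGCCGC) start at positions 8, 23, 43, 58.
NotI cuts after base 2 of each site, so after positions 9, 24, 44, 59.
Linear molecule, 4 cuts → 5 fragments:
  1–9 → 9 bp
  10–24 → 15 bp
  25–44 → 20 bp
  45–59 → 15 bp
  60–101 → 42 bp
Sorted largest to smallest: 42, 20, 15, 15, 9 bp.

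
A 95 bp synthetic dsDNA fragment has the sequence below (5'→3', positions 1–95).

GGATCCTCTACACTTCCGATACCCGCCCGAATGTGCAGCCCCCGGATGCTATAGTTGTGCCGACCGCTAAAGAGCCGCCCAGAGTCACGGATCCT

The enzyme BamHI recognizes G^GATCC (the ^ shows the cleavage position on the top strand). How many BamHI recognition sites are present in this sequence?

2

GGATCC occurs starting at positions 1, 89.
BamHI cuts at 2 sites.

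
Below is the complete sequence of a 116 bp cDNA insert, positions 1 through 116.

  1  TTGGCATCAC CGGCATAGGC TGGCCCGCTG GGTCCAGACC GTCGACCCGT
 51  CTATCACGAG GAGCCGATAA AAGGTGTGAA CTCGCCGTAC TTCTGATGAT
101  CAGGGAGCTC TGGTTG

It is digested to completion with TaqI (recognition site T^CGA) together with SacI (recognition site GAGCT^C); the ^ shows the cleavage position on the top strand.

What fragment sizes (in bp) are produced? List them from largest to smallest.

67, 42, 7 bp

The TaqI site (TCGA) starts at position 42.
TaqI cuts after the first base of each site, so after position 42.
The SacI site (GAGCTC) starts at position 105.
SacI cuts after base 5 of each site (before the last base), so after position 109.
Combined cut positions: 42, 109.
Linear molecule, 2 cuts → 3 fragments:
  1–42 → 42 bp
  43–109 → 67 bp
  110–116 → 7 bp
Sorted largest to smallest: 67, 42, 7 bp.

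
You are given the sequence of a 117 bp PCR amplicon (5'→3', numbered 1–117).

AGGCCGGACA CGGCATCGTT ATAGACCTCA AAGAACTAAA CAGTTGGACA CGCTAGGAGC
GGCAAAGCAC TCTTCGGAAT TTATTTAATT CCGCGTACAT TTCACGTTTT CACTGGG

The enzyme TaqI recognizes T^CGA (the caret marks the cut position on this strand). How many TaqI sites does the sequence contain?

0

No occurrence of TCGA is present in the sequence.
TaqI does not cut: 0 sites.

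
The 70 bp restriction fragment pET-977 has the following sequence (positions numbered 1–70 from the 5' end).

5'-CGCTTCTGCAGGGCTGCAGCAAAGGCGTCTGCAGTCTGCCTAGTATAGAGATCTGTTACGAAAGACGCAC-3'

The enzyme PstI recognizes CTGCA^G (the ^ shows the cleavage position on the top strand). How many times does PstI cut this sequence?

CTGCAG occurs starting at positions 6, 14, 29.
PstI cuts at 3 sites.

3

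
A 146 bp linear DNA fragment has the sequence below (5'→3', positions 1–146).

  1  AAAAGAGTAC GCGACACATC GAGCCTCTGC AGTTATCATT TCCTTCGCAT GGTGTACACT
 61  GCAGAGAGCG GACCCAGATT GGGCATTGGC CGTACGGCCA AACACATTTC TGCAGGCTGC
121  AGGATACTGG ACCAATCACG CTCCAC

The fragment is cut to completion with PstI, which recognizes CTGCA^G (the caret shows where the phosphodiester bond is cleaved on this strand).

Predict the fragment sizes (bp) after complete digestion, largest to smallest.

51, 32, 31, 25, 7 bp

PstI sites (CTGCAG) start at positions 27, 59, 110, 117.
PstI cuts after base 5 of each site (before the last base), so after positions 31, 63, 114, 121.
Linear molecule, 4 cuts → 5 fragments:
  1–31 → 31 bp
  32–63 → 32 bp
  64–114 → 51 bp
  115–121 → 7 bp
  122–146 → 25 bp
Sorted largest to smallest: 51, 32, 31, 25, 7 bp.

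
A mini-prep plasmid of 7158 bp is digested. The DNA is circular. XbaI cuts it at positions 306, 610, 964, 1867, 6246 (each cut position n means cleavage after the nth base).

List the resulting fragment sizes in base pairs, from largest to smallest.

Circular molecule, 5 cuts → 5 fragments:
  610 − 306 = 304 bp
  964 − 610 = 354 bp
  1867 − 964 = 903 bp
  6246 − 1867 = 4379 bp
  wrap: 7158 − 6246 + 306 = 1218 bp
Sorted largest to smallest: 4379, 1218, 903, 354, 304 bp.

4379, 1218, 903, 354, 304 bp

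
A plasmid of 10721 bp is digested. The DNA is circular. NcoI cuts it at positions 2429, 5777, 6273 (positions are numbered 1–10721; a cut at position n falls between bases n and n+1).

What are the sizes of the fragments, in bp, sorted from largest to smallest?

6877, 3348, 496 bp

Circular molecule, 3 cuts → 3 fragments:
  5777 − 2429 = 3348 bp
  6273 − 5777 = 496 bp
  wrap: 10721 − 6273 + 2429 = 6877 bp
Sorted largest to smallest: 6877, 3348, 496 bp.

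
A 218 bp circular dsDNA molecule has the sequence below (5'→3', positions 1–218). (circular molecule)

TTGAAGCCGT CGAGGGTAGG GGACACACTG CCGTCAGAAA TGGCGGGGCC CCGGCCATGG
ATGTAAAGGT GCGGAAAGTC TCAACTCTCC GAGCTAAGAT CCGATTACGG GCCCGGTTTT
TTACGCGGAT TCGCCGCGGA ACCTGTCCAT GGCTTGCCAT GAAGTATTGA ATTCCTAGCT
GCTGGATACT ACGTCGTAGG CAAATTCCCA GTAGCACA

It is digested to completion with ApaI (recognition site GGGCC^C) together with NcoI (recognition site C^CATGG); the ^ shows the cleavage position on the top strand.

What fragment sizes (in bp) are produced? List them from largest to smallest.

121, 58, 34, 5 bp

ApaI sites (GGGCCC) start at positions 46, 109.
ApaI cuts after base 5 of each site (before the last base), so after positions 50, 113.
NcoI sites (CCATGG) start at positions 55, 147.
NcoI cuts after the first base of each site, so after positions 55, 147.
Combined cut positions: 50, 55, 113, 147.
Circular molecule, 4 cuts → 4 fragments:
  51–55 → 5 bp
  56–113 → 58 bp
  114–147 → 34 bp
  148–218 then 1–50 → 71 + 50 = 121 bp
Sorted largest to smallest: 121, 58, 34, 5 bp.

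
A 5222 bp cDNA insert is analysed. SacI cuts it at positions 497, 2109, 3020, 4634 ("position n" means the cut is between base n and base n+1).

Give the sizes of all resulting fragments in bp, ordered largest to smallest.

1614, 1612, 911, 588, 497 bp

Linear molecule, 4 cuts → 5 fragments:
  497 − 0 = 497 bp
  2109 − 497 = 1612 bp
  3020 − 2109 = 911 bp
  4634 − 3020 = 1614 bp
  5222 − 4634 = 588 bp
Sorted largest to smallest: 1614, 1612, 911, 588, 497 bp.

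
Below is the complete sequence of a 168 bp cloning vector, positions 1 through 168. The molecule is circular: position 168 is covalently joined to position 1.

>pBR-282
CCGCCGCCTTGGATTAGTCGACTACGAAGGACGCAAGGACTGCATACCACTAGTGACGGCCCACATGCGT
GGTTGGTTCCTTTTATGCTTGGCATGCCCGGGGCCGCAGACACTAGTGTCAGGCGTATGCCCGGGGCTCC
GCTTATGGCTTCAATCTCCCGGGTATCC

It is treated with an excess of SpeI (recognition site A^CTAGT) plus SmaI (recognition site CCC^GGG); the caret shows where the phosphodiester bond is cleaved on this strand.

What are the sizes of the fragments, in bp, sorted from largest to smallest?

57, 50, 28, 20, 13 bp

SpeI sites (ACTAGT) start at positions 49, 112.
SpeI cuts after the first base of each site, so after positions 49, 112.
SmaI sites (CCCGGG) start at positions 97, 130, 158.
SmaI cuts after base 3 of each site, so after positions 99, 132, 160.
Combined cut positions: 49, 99, 112, 132, 160.
Circular molecule, 5 cuts → 5 fragments:
  50–99 → 50 bp
  100–112 → 13 bp
  113–132 → 20 bp
  133–160 → 28 bp
  161–168 then 1–49 → 8 + 49 = 57 bp
Sorted largest to smallest: 57, 50, 28, 20, 13 bp.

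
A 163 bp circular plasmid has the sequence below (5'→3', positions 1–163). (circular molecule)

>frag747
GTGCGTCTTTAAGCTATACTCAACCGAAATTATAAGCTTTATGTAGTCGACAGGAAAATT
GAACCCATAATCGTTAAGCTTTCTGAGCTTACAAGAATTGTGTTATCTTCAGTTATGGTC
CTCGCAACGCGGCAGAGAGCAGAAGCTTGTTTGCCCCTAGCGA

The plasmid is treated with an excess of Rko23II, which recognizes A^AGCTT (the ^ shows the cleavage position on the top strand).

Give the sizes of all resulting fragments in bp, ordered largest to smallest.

Rko23II sites (AAGCTT) start at positions 34, 76, 143.
Rko23II cuts after the first base of each site, so after positions 34, 76, 143.
Circular molecule, 3 cuts → 3 fragments:
  35–76 → 42 bp
  77–143 → 67 bp
  144–163 then 1–34 → 20 + 34 = 54 bp
Sorted largest to smallest: 67, 54, 42 bp.

67, 54, 42 bp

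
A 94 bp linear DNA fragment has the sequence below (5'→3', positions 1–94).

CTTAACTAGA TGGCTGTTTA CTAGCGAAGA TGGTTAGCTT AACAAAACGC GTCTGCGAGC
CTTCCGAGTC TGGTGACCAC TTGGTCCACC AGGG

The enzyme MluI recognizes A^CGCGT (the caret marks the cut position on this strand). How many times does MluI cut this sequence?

ACGCGT occurs starting at position 47.
MluI cuts at 1 site.

1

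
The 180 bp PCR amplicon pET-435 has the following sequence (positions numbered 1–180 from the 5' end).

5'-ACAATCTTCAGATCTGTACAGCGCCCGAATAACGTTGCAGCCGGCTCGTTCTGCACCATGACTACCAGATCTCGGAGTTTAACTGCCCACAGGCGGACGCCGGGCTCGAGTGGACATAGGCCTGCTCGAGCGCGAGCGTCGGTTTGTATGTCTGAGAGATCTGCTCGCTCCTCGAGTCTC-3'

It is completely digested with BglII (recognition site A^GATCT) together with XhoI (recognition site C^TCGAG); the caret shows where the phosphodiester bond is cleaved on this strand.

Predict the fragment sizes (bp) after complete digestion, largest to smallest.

57, 38, 32, 20, 14, 10, 9 bp

BglII sites (AGATCT) start at positions 10, 67, 157.
BglII cuts after the first base of each site, so after positions 10, 67, 157.
XhoI sites (CTCGAG) start at positions 105, 125, 171.
XhoI cuts after the first base of each site, so after positions 105, 125, 171.
Combined cut positions: 10, 67, 105, 125, 157, 171.
Linear molecule, 6 cuts → 7 fragments:
  1–10 → 10 bp
  11–67 → 57 bp
  68–105 → 38 bp
  106–125 → 20 bp
  126–157 → 32 bp
  158–171 → 14 bp
  172–180 → 9 bp
Sorted largest to smallest: 57, 38, 32, 20, 14, 10, 9 bp.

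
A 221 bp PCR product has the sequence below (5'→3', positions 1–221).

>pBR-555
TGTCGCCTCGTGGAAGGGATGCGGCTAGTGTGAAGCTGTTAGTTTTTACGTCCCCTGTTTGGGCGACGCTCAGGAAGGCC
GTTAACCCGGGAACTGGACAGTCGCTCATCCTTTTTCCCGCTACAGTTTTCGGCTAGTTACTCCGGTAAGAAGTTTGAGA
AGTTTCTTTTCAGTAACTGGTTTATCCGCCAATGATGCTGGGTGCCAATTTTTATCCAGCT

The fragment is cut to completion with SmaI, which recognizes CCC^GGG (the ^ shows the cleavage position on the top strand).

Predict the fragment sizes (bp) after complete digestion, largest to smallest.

The SmaI site (CCCGGG) starts at position 86.
SmaI cuts after base 3 of each site, so after position 88.
Linear molecule, 1 cut → 2 fragments:
  1–88 → 88 bp
  89–221 → 133 bp
Sorted largest to smallest: 133, 88 bp.

133, 88 bp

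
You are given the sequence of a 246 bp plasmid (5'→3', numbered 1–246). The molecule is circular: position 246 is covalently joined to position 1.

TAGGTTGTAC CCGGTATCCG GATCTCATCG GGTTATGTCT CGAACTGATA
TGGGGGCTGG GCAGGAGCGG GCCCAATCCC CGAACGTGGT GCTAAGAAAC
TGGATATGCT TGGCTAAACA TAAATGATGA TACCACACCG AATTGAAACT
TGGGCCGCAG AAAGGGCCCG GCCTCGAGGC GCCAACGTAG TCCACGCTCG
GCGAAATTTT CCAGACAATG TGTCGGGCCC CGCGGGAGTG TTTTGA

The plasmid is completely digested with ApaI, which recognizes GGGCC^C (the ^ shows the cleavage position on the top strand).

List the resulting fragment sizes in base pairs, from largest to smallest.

ApaI sites (GGGCCC) start at positions 69, 164, 225.
ApaI cuts after base 5 of each site (before the last base), so after positions 73, 168, 229.
Circular molecule, 3 cuts → 3 fragments:
  74–168 → 95 bp
  169–229 → 61 bp
  230–246 then 1–73 → 17 + 73 = 90 bp
Sorted largest to smallest: 95, 90, 61 bp.

95, 90, 61 bp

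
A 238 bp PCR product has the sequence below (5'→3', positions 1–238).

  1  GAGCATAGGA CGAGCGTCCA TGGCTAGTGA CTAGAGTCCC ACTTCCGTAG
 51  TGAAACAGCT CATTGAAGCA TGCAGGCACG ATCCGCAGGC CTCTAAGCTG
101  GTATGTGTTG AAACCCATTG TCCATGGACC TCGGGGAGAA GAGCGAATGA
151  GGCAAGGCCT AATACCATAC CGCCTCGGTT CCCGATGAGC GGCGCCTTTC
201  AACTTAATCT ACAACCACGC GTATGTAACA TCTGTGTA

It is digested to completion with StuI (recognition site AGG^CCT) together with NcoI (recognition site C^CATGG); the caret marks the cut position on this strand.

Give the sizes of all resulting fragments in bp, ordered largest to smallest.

StuI sites (AGGCCT) start at positions 87, 155.
StuI cuts after base 3 of each site, so after positions 89, 157.
NcoI sites (CCATGG) start at positions 18, 122.
NcoI cuts after the first base of each site, so after positions 18, 122.
Combined cut positions: 18, 89, 122, 157.
Linear molecule, 4 cuts → 5 fragments:
  1–18 → 18 bp
  19–89 → 71 bp
  90–122 → 33 bp
  123–157 → 35 bp
  158–238 → 81 bp
Sorted largest to smallest: 81, 71, 35, 33, 18 bp.

81, 71, 35, 33, 18 bp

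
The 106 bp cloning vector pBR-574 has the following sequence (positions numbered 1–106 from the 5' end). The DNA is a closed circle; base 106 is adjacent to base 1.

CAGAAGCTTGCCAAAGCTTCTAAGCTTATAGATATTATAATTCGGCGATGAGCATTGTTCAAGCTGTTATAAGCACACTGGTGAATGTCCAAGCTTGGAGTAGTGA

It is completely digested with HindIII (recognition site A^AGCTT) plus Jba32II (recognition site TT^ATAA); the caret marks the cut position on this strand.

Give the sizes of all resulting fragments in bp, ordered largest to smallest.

HindIII sites (AAGCTT) start at positions 4, 14, 22, 91.
HindIII cuts after the first base of each site, so after positions 4, 14, 22, 91.
Jba32II sites (TTATAA) start at positions 35, 67.
Jba32II cuts after base 2 of each site, so after positions 36, 68.
Combined cut positions: 4, 14, 22, 36, 68, 91.
Circular molecule, 6 cuts → 6 fragments:
  5–14 → 10 bp
  15–22 → 8 bp
  23–36 → 14 bp
  37–68 → 32 bp
  69–91 → 23 bp
  92–106 then 1–4 → 15 + 4 = 19 bp
Sorted largest to smallest: 32, 23, 19, 14, 10, 8 bp.

32, 23, 19, 14, 10, 8 bp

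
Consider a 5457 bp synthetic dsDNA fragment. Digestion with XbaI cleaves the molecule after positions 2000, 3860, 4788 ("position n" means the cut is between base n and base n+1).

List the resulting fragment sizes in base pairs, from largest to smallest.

2000, 1860, 928, 669 bp

Linear molecule, 3 cuts → 4 fragments:
  2000 − 0 = 2000 bp
  3860 − 2000 = 1860 bp
  4788 − 3860 = 928 bp
  5457 − 4788 = 669 bp
Sorted largest to smallest: 2000, 1860, 928, 669 bp.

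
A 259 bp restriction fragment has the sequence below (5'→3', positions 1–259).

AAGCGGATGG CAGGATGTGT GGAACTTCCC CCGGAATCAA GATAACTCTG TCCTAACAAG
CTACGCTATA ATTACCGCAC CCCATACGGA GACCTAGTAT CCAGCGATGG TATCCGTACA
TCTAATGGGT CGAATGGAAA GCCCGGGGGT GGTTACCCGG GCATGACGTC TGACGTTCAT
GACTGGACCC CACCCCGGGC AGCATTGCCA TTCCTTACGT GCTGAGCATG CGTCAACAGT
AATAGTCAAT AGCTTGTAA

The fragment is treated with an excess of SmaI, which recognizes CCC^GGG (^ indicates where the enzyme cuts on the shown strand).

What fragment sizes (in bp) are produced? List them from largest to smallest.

SmaI sites (CCCGGG) start at positions 142, 156, 194.
SmaI cuts after base 3 of each site, so after positions 144, 158, 196.
Linear molecule, 3 cuts → 4 fragments:
  1–144 → 144 bp
  145–158 → 14 bp
  159–196 → 38 bp
  197–259 → 63 bp
Sorted largest to smallest: 144, 63, 38, 14 bp.

144, 63, 38, 14 bp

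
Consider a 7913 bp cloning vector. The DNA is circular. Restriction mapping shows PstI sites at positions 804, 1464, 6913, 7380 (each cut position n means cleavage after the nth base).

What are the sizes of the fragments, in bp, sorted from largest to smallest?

5449, 1337, 660, 467 bp

Circular molecule, 4 cuts → 4 fragments:
  1464 − 804 = 660 bp
  6913 − 1464 = 5449 bp
  7380 − 6913 = 467 bp
  wrap: 7913 − 7380 + 804 = 1337 bp
Sorted largest to smallest: 5449, 1337, 660, 467 bp.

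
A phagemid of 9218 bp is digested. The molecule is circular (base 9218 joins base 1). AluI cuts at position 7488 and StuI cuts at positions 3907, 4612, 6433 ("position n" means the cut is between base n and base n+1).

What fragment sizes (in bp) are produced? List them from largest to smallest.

Combined cut positions (sorted): 3907, 4612, 6433, 7488.
Circular molecule, 4 cuts → 4 fragments:
  4612 − 3907 = 705 bp
  6433 − 4612 = 1821 bp
  7488 − 6433 = 1055 bp
  wrap: 9218 − 7488 + 3907 = 5637 bp
Sorted largest to smallest: 5637, 1821, 1055, 705 bp.

5637, 1821, 1055, 705 bp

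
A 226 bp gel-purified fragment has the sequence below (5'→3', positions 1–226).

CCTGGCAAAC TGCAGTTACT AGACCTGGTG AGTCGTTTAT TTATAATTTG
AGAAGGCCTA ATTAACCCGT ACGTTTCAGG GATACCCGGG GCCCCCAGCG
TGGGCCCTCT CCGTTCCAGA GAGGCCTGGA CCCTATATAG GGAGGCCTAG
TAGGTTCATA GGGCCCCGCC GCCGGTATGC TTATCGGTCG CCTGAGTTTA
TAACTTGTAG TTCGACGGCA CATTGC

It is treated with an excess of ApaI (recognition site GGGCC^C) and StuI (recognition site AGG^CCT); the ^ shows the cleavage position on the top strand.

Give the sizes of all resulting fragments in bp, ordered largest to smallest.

61, 56, 37, 21, 20, 18, 13 bp

ApaI sites (GGGCCC) start at positions 89, 102, 161.
ApaI cuts after base 5 of each site (before the last base), so after positions 93, 106, 165.
StuI sites (AGGCCT) start at positions 54, 122, 143.
StuI cuts after base 3 of each site, so after positions 56, 124, 145.
Combined cut positions: 56, 93, 106, 124, 145, 165.
Linear molecule, 6 cuts → 7 fragments:
  1–56 → 56 bp
  57–93 → 37 bp
  94–106 → 13 bp
  107–124 → 18 bp
  125–145 → 21 bp
  146–165 → 20 bp
  166–226 → 61 bp
Sorted largest to smallest: 61, 56, 37, 21, 20, 18, 13 bp.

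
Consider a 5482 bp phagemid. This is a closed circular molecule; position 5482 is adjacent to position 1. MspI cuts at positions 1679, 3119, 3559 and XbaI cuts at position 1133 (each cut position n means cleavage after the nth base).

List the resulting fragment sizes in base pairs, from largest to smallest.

Combined cut positions (sorted): 1133, 1679, 3119, 3559.
Circular molecule, 4 cuts → 4 fragments:
  1679 − 1133 = 546 bp
  3119 − 1679 = 1440 bp
  3559 − 3119 = 440 bp
  wrap: 5482 − 3559 + 1133 = 3056 bp
Sorted largest to smallest: 3056, 1440, 546, 440 bp.

3056, 1440, 546, 440 bp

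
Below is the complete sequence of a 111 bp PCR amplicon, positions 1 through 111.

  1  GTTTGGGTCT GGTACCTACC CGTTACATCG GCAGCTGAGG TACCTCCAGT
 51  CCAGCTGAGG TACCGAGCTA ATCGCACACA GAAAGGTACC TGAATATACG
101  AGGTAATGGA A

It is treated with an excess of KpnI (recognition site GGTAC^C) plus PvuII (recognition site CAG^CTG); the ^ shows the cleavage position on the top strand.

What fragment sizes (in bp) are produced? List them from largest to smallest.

26, 22, 19, 15, 11, 9, 9 bp

KpnI sites (GGTACC) start at positions 11, 39, 59, 85.
KpnI cuts after base 5 of each site (before the last base), so after positions 15, 43, 63, 89.
PvuII sites (CAGCTG) start at positions 32, 52.
PvuII cuts after base 3 of each site, so after positions 34, 54.
Combined cut positions: 15, 34, 43, 54, 63, 89.
Linear molecule, 6 cuts → 7 fragments:
  1–15 → 15 bp
  16–34 → 19 bp
  35–43 → 9 bp
  44–54 → 11 bp
  55–63 → 9 bp
  64–89 → 26 bp
  90–111 → 22 bp
Sorted largest to smallest: 26, 22, 19, 15, 11, 9, 9 bp.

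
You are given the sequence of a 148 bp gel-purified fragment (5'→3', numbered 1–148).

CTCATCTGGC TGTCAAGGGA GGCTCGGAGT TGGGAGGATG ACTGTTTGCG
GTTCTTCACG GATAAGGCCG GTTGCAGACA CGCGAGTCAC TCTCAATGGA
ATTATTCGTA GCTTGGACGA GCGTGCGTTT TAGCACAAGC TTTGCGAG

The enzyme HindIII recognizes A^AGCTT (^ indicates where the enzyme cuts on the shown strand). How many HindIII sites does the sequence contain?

AAGCTT occurs starting at position 137.
HindIII cuts at 1 site.

1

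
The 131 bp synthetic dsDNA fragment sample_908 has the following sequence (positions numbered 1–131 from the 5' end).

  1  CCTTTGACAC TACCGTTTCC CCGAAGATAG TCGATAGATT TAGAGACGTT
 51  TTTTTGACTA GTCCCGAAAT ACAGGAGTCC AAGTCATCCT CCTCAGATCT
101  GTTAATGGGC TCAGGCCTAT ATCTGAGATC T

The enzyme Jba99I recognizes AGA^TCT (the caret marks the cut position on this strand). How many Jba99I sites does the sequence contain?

2

AGATCT occurs starting at positions 95, 126.
Jba99I cuts at 2 sites.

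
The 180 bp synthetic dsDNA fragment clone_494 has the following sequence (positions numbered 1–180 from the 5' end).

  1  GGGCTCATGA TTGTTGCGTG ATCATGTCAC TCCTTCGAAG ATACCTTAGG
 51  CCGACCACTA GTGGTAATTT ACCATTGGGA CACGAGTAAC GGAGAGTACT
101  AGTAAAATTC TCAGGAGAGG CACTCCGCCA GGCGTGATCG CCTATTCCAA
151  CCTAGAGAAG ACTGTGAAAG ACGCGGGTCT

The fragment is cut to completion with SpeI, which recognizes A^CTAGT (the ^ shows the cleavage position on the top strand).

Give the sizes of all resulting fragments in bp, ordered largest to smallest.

82, 57, 41 bp

SpeI sites (ACTAGT) start at positions 57, 98.
SpeI cuts after the first base of each site, so after positions 57, 98.
Linear molecule, 2 cuts → 3 fragments:
  1–57 → 57 bp
  58–98 → 41 bp
  99–180 → 82 bp
Sorted largest to smallest: 82, 57, 41 bp.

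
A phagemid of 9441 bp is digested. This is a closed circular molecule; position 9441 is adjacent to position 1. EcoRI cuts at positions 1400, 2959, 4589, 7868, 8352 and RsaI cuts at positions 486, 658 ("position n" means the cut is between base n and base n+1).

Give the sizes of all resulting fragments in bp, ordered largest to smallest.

Combined cut positions (sorted): 486, 658, 1400, 2959, 4589, 7868, 8352.
Circular molecule, 7 cuts → 7 fragments:
  658 − 486 = 172 bp
  1400 − 658 = 742 bp
  2959 − 1400 = 1559 bp
  4589 − 2959 = 1630 bp
  7868 − 4589 = 3279 bp
  8352 − 7868 = 484 bp
  wrap: 9441 − 8352 + 486 = 1575 bp
Sorted largest to smallest: 3279, 1630, 1575, 1559, 742, 484, 172 bp.

3279, 1630, 1575, 1559, 742, 484, 172 bp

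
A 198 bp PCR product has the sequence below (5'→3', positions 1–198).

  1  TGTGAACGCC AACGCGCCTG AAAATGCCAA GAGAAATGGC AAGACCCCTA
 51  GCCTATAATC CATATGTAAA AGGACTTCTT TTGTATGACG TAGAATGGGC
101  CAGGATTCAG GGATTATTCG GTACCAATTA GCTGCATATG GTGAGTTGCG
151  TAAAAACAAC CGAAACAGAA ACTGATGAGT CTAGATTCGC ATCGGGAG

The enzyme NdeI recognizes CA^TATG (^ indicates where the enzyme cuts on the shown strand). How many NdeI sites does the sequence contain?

2

CATATG occurs starting at positions 61, 135.
NdeI cuts at 2 sites.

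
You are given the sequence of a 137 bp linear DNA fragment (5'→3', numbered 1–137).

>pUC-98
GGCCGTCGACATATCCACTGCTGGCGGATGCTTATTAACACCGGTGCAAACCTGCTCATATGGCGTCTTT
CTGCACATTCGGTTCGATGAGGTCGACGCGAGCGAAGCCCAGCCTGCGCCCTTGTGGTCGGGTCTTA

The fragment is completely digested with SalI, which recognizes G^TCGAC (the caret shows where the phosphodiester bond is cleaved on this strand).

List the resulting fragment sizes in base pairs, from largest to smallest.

87, 45, 5 bp

SalI sites (GTCGAC) start at positions 5, 92.
SalI cuts after the first base of each site, so after positions 5, 92.
Linear molecule, 2 cuts → 3 fragments:
  1–5 → 5 bp
  6–92 → 87 bp
  93–137 → 45 bp
Sorted largest to smallest: 87, 45, 5 bp.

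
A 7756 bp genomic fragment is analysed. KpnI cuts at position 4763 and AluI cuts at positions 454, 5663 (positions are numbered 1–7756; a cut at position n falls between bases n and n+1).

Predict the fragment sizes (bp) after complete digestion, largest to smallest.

Combined cut positions (sorted): 454, 4763, 5663.
Linear molecule, 3 cuts → 4 fragments:
  454 − 0 = 454 bp
  4763 − 454 = 4309 bp
  5663 − 4763 = 900 bp
  7756 − 5663 = 2093 bp
Sorted largest to smallest: 4309, 2093, 900, 454 bp.

4309, 2093, 900, 454 bp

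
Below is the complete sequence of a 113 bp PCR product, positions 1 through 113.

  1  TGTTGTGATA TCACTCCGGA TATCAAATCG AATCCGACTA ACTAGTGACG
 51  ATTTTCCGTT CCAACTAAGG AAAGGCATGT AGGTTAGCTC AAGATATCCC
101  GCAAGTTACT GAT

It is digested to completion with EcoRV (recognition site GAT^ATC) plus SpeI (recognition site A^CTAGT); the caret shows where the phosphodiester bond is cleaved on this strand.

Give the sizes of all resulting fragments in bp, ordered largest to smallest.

54, 20, 18, 12, 9 bp

EcoRV sites (GATATC) start at positions 7, 19, 93.
EcoRV cuts after base 3 of each site, so after positions 9, 21, 95.
The SpeI site (ACTAGT) starts at position 41.
SpeI cuts after the first base of each site, so after position 41.
Combined cut positions: 9, 21, 41, 95.
Linear molecule, 4 cuts → 5 fragments:
  1–9 → 9 bp
  10–21 → 12 bp
  22–41 → 20 bp
  42–95 → 54 bp
  96–113 → 18 bp
Sorted largest to smallest: 54, 20, 18, 12, 9 bp.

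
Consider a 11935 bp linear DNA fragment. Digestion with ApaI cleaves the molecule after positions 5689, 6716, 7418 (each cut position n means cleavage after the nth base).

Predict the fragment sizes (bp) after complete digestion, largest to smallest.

Linear molecule, 3 cuts → 4 fragments:
  5689 − 0 = 5689 bp
  6716 − 5689 = 1027 bp
  7418 − 6716 = 702 bp
  11935 − 7418 = 4517 bp
Sorted largest to smallest: 5689, 4517, 1027, 702 bp.

5689, 4517, 1027, 702 bp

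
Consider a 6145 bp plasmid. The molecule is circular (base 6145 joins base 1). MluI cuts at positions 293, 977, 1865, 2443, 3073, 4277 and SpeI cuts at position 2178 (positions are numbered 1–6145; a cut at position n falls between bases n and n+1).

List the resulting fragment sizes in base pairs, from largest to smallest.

2161, 1204, 888, 684, 630, 313, 265 bp

Combined cut positions (sorted): 293, 977, 1865, 2178, 2443, 3073, 4277.
Circular molecule, 7 cuts → 7 fragments:
  977 − 293 = 684 bp
  1865 − 977 = 888 bp
  2178 − 1865 = 313 bp
  2443 − 2178 = 265 bp
  3073 − 2443 = 630 bp
  4277 − 3073 = 1204 bp
  wrap: 6145 − 4277 + 293 = 2161 bp
Sorted largest to smallest: 2161, 1204, 888, 684, 630, 313, 265 bp.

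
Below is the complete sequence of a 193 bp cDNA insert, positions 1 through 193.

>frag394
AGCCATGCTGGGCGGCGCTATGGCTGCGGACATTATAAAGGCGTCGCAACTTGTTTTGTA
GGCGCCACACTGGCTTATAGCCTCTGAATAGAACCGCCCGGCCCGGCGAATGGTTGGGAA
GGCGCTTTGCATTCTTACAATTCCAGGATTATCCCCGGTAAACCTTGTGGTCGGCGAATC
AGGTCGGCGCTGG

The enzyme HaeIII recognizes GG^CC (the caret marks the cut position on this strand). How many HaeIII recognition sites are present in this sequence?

1

GGCC occurs starting at position 100.
HaeIII cuts at 1 site.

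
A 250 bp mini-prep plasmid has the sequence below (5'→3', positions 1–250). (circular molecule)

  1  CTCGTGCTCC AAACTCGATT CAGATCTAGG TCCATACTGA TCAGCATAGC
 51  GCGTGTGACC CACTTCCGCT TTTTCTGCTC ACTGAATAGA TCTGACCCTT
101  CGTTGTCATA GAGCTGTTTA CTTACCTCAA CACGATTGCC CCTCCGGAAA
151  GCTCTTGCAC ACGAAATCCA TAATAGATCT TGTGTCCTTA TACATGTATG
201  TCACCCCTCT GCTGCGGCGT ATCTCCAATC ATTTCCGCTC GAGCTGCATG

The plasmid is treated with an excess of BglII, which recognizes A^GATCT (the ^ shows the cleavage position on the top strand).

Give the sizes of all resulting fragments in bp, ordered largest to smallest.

97, 87, 66 bp

BglII sites (AGATCT) start at positions 22, 88, 175.
BglII cuts after the first base of each site, so after positions 22, 88, 175.
Circular molecule, 3 cuts → 3 fragments:
  23–88 → 66 bp
  89–175 → 87 bp
  176–250 then 1–22 → 75 + 22 = 97 bp
Sorted largest to smallest: 97, 87, 66 bp.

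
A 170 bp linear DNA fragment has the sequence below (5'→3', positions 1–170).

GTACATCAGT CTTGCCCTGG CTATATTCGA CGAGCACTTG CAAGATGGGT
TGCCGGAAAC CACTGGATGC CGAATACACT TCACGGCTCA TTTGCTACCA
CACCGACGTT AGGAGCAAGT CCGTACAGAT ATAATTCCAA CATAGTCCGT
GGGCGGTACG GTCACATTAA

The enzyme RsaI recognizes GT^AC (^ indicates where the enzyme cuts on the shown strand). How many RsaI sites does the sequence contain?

GTAC occurs starting at positions 1, 123, 156.
RsaI cuts at 3 sites.

3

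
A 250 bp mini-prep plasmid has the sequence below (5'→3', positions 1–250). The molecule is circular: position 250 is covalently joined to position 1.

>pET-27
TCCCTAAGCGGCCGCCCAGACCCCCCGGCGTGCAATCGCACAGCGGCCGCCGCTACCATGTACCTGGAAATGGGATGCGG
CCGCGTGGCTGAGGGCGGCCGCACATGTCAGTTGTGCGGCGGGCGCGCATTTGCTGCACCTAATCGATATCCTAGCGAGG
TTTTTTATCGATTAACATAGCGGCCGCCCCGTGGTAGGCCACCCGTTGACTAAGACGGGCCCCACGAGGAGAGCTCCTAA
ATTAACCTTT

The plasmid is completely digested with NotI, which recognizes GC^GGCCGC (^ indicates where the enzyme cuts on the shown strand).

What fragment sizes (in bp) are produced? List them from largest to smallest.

NotI sites (GCGGCCGC) start at positions 8, 43, 77, 95, 180.
NotI cuts after base 2 of each site, so after positions 9, 44, 78, 96, 181.
Circular molecule, 5 cuts → 5 fragments:
  10–44 → 35 bp
  45–78 → 34 bp
  79–96 → 18 bp
  97–181 → 85 bp
  182–250 then 1–9 → 69 + 9 = 78 bp
Sorted largest to smallest: 85, 78, 35, 34, 18 bp.

85, 78, 35, 34, 18 bp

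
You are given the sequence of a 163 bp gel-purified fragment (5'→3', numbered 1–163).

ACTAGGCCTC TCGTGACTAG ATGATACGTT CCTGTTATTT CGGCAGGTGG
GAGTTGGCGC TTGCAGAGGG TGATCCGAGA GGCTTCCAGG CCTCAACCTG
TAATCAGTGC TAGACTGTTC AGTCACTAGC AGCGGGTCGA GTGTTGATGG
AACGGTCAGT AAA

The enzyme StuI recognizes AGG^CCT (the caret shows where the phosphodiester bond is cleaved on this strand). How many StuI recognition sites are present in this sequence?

2

AGGCCT occurs starting at positions 4, 88.
StuI cuts at 2 sites.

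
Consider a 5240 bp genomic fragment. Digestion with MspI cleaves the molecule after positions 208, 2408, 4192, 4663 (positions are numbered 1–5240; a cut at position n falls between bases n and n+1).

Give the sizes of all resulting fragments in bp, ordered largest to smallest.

2200, 1784, 577, 471, 208 bp

Linear molecule, 4 cuts → 5 fragments:
  208 − 0 = 208 bp
  2408 − 208 = 2200 bp
  4192 − 2408 = 1784 bp
  4663 − 4192 = 471 bp
  5240 − 4663 = 577 bp
Sorted largest to smallest: 2200, 1784, 577, 471, 208 bp.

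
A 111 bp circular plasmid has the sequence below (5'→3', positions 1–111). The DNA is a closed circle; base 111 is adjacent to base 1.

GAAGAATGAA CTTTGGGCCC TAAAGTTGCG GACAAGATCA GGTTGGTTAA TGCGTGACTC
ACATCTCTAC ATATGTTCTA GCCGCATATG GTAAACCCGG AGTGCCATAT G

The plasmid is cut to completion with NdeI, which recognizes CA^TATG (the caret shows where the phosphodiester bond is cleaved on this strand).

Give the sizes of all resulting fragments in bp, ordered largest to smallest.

NdeI sites (CATATG) start at positions 70, 85, 106.
NdeI cuts after base 2 of each site, so after positions 71, 86, 107.
Circular molecule, 3 cuts → 3 fragments:
  72–86 → 15 bp
  87–107 → 21 bp
  108–111 then 1–71 → 4 + 71 = 75 bp
Sorted largest to smallest: 75, 21, 15 bp.

75, 21, 15 bp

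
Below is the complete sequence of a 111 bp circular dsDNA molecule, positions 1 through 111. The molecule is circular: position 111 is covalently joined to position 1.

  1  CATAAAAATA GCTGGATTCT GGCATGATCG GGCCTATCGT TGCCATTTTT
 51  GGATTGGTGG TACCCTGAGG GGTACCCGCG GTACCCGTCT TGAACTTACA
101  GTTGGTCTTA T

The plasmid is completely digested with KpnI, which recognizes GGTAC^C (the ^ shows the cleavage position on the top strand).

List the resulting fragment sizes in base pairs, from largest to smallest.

KpnI sites (GGTACC) start at positions 59, 71, 80.
KpnI cuts after base 5 of each site (before the last base), so after positions 63, 75, 84.
Circular molecule, 3 cuts → 3 fragments:
  64–75 → 12 bp
  76–84 → 9 bp
  85–111 then 1–63 → 27 + 63 = 90 bp
Sorted largest to smallest: 90, 12, 9 bp.

90, 12, 9 bp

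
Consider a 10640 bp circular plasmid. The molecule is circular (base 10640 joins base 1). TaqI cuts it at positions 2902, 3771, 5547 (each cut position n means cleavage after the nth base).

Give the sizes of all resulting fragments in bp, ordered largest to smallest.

Circular molecule, 3 cuts → 3 fragments:
  3771 − 2902 = 869 bp
  5547 − 3771 = 1776 bp
  wrap: 10640 − 5547 + 2902 = 7995 bp
Sorted largest to smallest: 7995, 1776, 869 bp.

7995, 1776, 869 bp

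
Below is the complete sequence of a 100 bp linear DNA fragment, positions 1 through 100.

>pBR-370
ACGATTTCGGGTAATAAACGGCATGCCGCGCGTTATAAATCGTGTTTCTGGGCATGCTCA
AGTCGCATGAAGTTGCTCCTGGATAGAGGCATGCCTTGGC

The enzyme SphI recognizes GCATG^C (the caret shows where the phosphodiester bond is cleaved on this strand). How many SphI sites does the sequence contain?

3

GCATGC occurs starting at positions 21, 52, 89.
SphI cuts at 3 sites.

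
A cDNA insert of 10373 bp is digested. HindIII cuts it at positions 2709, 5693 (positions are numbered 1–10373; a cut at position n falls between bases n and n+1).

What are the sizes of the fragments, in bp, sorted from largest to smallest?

Linear molecule, 2 cuts → 3 fragments:
  2709 − 0 = 2709 bp
  5693 − 2709 = 2984 bp
  10373 − 5693 = 4680 bp
Sorted largest to smallest: 4680, 2984, 2709 bp.

4680, 2984, 2709 bp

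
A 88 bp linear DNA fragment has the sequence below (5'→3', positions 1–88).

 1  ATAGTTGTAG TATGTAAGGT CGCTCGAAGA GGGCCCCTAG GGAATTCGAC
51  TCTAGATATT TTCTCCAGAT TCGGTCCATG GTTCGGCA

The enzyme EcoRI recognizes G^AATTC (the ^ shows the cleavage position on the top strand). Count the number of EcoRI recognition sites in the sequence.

1

GAATTC occurs starting at position 42.
EcoRI cuts at 1 site.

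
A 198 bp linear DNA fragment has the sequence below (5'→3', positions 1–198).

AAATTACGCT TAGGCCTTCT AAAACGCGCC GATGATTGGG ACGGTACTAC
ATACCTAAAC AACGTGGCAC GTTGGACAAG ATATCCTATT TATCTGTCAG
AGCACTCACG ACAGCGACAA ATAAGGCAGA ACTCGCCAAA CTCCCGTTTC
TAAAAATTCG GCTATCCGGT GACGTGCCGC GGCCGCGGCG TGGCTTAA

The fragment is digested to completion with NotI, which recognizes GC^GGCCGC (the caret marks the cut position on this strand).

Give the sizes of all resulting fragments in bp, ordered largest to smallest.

The NotI site (GCGGCCGC) starts at position 179.
NotI cuts after base 2 of each site, so after position 180.
Linear molecule, 1 cut → 2 fragments:
  1–180 → 180 bp
  181–198 → 18 bp
Sorted largest to smallest: 180, 18 bp.

180, 18 bp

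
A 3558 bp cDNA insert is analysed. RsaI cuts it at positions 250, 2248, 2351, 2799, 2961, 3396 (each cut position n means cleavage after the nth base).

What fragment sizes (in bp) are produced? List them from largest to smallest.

1998, 448, 435, 250, 162, 162, 103 bp

Linear molecule, 6 cuts → 7 fragments:
  250 − 0 = 250 bp
  2248 − 250 = 1998 bp
  2351 − 2248 = 103 bp
  2799 − 2351 = 448 bp
  2961 − 2799 = 162 bp
  3396 − 2961 = 435 bp
  3558 − 3396 = 162 bp
Sorted largest to smallest: 1998, 448, 435, 250, 162, 162, 103 bp.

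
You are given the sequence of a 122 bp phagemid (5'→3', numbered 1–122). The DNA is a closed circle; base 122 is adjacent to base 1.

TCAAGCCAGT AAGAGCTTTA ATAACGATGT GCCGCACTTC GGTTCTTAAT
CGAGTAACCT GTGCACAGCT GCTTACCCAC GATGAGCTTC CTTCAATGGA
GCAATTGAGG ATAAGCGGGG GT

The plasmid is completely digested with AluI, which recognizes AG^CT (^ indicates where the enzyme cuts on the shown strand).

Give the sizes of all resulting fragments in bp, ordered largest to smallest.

53, 51, 18 bp

AluI sites (AGCT) start at positions 14, 67, 85.
AluI cuts after base 2 of each site, so after positions 15, 68, 86.
Circular molecule, 3 cuts → 3 fragments:
  16–68 → 53 bp
  69–86 → 18 bp
  87–122 then 1–15 → 36 + 15 = 51 bp
Sorted largest to smallest: 53, 51, 18 bp.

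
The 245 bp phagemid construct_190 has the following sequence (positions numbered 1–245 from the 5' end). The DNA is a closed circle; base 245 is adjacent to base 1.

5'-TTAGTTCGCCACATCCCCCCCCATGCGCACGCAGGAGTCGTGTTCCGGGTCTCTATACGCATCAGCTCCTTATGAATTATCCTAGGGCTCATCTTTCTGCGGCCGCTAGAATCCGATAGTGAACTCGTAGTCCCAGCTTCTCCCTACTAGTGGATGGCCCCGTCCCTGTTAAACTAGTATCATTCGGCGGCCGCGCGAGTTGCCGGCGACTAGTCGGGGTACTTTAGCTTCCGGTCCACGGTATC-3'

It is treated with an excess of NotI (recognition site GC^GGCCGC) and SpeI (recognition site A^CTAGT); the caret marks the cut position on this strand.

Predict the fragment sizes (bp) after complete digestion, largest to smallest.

136, 46, 27, 21, 15 bp

NotI sites (GCGGCCGC) start at positions 99, 187.
NotI cuts after base 2 of each site, so after positions 100, 188.
SpeI sites (ACTAGT) start at positions 146, 173, 209.
SpeI cuts after the first base of each site, so after positions 146, 173, 209.
Combined cut positions: 100, 146, 173, 188, 209.
Circular molecule, 5 cuts → 5 fragments:
  101–146 → 46 bp
  147–173 → 27 bp
  174–188 → 15 bp
  189–209 → 21 bp
  210–245 then 1–100 → 36 + 100 = 136 bp
Sorted largest to smallest: 136, 46, 27, 21, 15 bp.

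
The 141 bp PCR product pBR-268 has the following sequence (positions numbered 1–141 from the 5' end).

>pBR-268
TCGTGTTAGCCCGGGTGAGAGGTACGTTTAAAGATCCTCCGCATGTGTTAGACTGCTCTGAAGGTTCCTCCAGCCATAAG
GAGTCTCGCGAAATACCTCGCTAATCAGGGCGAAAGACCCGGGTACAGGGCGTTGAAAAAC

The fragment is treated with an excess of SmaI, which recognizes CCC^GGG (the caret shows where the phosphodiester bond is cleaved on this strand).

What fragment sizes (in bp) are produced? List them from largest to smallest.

SmaI sites (CCCGGG) start at positions 10, 118.
SmaI cuts after base 3 of each site, so after positions 12, 120.
Linear molecule, 2 cuts → 3 fragments:
  1–12 → 12 bp
  13–120 → 108 bp
  121–141 → 21 bp
Sorted largest to smallest: 108, 21, 12 bp.

108, 21, 12 bp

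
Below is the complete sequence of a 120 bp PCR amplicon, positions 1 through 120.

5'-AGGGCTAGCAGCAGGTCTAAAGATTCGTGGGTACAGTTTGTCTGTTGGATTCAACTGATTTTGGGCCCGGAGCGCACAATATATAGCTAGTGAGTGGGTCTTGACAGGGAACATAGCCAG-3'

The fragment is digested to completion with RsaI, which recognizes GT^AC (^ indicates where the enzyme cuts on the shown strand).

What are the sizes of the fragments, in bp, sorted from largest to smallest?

The RsaI site (GTAC) starts at position 31.
RsaI cuts after base 2 of each site, so after position 32.
Linear molecule, 1 cut → 2 fragments:
  1–32 → 32 bp
  33–120 → 88 bp
Sorted largest to smallest: 88, 32 bp.

88, 32 bp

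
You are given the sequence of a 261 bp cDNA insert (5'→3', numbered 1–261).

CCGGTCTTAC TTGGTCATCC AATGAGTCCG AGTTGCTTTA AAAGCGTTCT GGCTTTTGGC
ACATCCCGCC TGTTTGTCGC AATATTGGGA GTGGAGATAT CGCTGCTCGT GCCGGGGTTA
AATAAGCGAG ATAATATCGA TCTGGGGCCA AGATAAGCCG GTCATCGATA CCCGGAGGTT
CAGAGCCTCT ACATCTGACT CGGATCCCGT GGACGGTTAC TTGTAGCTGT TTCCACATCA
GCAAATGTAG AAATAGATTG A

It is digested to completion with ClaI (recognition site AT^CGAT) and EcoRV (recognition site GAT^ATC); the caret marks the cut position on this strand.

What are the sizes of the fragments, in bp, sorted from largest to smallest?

98, 96, 39, 28 bp

ClaI sites (ATCGAT) start at positions 136, 164.
ClaI cuts after base 2 of each site, so after positions 137, 165.
The EcoRV site (GATATC) starts at position 96.
EcoRV cuts after base 3 of each site, so after position 98.
Combined cut positions: 98, 137, 165.
Linear molecule, 3 cuts → 4 fragments:
  1–98 → 98 bp
  99–137 → 39 bp
  138–165 → 28 bp
  166–261 → 96 bp
Sorted largest to smallest: 98, 96, 39, 28 bp.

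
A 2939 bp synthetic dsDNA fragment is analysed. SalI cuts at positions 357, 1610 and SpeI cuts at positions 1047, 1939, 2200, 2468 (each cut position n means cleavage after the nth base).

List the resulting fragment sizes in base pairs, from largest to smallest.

690, 563, 471, 357, 329, 268, 261 bp

Combined cut positions (sorted): 357, 1047, 1610, 1939, 2200, 2468.
Linear molecule, 6 cuts → 7 fragments:
  357 − 0 = 357 bp
  1047 − 357 = 690 bp
  1610 − 1047 = 563 bp
  1939 − 1610 = 329 bp
  2200 − 1939 = 261 bp
  2468 − 2200 = 268 bp
  2939 − 2468 = 471 bp
Sorted largest to smallest: 690, 563, 471, 357, 329, 268, 261 bp.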